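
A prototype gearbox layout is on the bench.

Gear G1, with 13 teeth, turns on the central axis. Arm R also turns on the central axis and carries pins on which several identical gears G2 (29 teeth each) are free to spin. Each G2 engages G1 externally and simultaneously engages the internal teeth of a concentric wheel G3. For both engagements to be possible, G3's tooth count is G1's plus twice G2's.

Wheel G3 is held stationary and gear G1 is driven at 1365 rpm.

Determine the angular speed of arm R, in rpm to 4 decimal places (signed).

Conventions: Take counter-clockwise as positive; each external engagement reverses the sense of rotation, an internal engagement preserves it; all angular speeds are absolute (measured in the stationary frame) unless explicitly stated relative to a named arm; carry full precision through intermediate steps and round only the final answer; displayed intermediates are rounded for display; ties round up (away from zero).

+211.2500 rpm

topology: planetary set — G1 13T / G2 29T / G3 71T, arm = carrier (Willis)
normalise by the input: solve with ω_sun = 1, then scale by 1365 rpm
ring teeth: 13 + 2·29 = 71
13(ω_sun−ω_arm) = −71(ω_ring−ω_arm),  ω_ring = 0, ω_sun = 1
13(1−ω_arm) = −71(0−ω_arm)  ⇒  84·ω_arm = 13  ⇒  ω_arm = 13/84
scale: ω_arm = 13/84 × 1365 rpm = +211.2500 rpm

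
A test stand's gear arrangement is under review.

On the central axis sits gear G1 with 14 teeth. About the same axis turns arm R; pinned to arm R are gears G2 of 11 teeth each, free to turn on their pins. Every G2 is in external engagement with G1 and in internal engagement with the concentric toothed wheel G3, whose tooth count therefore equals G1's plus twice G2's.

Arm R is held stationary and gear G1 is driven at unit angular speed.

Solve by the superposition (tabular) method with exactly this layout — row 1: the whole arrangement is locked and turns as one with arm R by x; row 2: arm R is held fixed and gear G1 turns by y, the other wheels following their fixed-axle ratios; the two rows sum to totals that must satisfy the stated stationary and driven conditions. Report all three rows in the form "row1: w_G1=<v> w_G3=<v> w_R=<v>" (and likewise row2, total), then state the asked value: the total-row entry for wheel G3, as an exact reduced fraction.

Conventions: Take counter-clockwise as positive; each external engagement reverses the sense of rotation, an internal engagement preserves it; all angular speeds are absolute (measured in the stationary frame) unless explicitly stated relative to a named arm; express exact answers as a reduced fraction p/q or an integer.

row1: w_G1=0 w_G3=0 w_R=0
row2: w_G1=1 w_G3=-7/18 w_R=0
total: w_G1=1 w_G3=-7/18 w_R=0
asked value: -7/18

topology: planetary set — G1 14T / G2 11T / G3 36T, arm = carrier (Willis)
row 1: whole set turns with the arm by x
row 2 (arm held, sun turns y): ω_ring = −(14/36)·y, ω_arm = 0
boundary: total ω_arm = x = 0 and total ω_sun = x + y = 1  ⇒  y = 1, x = 0
row 2 ring = −(14/36)·1 = -7/18
totals (row 1 + row 2): sun 0 + 1 = 1, ring 0 + (-7/18) = -7/18, arm 0 + 0 = 0
asked cell (total, ring) = -7/18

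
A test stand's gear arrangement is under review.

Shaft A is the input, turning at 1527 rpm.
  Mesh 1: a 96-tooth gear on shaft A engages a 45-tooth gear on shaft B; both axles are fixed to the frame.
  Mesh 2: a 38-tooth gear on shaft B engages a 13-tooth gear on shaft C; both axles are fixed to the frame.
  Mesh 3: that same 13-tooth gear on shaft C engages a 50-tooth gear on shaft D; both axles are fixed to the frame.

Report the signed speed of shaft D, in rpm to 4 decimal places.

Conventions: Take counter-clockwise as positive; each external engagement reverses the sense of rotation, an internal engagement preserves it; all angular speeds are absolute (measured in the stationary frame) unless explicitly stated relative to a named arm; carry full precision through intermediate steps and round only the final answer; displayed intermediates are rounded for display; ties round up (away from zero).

3-mesh fixed-axis compound train (all bearings frame-fixed)
mesh 1 [96T→45T]: ω = 1527.0000×96/45 = 3257.6000 rpm, sense flips to −
mesh 2 [38T→13T]: ω = 3257.6000×38/13 = 9522.2154 rpm, sense flips to +
mesh 3 [13T→50T]: ω = 9522.2154×13/50 = 2475.7760 rpm, sense flips to −
signed output speed = -2475.7760 rpm

-2475.7760 rpm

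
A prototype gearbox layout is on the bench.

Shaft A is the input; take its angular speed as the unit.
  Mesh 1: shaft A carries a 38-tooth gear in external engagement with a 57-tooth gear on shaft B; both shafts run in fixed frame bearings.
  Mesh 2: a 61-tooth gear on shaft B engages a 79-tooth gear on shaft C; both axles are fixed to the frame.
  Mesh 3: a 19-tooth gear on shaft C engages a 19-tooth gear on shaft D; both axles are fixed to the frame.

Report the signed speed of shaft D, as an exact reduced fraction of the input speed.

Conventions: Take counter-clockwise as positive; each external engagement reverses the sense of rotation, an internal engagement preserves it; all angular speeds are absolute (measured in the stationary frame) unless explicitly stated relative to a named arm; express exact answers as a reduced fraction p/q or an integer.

3-mesh fixed-axis compound train (all bearings frame-fixed)
mesh 1 [38T→57T]: |ω|/ω_in = 1×38/57 = 2/3, sense flips to −
mesh 2 [61T→79T]: |ω|/ω_in = (2/3)×61/79 = 122/237, sense flips to +
mesh 3 [19T→19T]: |ω|/ω_in = (122/237)×19/19 = 122/237, sense flips to −
signed output speed (× input speed) = -122/237

-122/237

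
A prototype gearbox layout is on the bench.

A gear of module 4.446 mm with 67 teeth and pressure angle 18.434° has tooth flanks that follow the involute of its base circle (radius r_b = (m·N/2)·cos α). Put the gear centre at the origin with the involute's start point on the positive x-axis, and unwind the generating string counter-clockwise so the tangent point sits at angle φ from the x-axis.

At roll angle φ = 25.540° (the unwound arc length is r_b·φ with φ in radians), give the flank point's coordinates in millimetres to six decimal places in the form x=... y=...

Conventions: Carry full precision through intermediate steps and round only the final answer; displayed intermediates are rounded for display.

x=154.646919 y=4.089379

recognized (one wheel, involute flank): single-mesh tooth geometry, m = 4.446, N = 67
pitch radius r_p = m·N/2 = 4.446·67/2 = 148.941000
base radius r_b = r_p·cos α = 148.941000·cos 18.434° = 141.298619
roll angle φ = 25.540° = 0.44575709 rad
x = r_b·(cos φ + φ·sin φ) = 154.646919
y = r_b·(sin φ − φ·cos φ) = 4.089379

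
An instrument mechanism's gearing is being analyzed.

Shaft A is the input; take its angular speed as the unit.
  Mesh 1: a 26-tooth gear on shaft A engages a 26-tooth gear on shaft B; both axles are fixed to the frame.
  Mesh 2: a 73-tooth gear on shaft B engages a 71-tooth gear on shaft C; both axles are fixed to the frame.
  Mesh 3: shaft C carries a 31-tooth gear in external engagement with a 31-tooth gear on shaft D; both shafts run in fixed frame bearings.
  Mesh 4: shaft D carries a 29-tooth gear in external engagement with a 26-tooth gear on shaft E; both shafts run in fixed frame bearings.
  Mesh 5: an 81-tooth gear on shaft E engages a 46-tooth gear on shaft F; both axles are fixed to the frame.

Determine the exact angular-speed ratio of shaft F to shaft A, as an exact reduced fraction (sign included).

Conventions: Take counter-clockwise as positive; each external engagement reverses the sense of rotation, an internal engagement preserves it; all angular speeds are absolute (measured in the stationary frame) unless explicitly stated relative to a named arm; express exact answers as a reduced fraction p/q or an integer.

-171477/84916

class = fixed-axis compound train [5 meshes; 5 ratios multiply, 5 sense flips]
mesh 1 [26T→26T]: running ratio 1, sense −
mesh 2 [73T→71T]: running ratio 73/71, sense +
mesh 3 [31T→31T]: running ratio 73/71, sense −
mesh 4 [29T→26T]: running ratio 2117/1846, sense +
mesh 5 [81T→46T]: running ratio 171477/84916, sense −
ω_out/ω_in = -171477/84916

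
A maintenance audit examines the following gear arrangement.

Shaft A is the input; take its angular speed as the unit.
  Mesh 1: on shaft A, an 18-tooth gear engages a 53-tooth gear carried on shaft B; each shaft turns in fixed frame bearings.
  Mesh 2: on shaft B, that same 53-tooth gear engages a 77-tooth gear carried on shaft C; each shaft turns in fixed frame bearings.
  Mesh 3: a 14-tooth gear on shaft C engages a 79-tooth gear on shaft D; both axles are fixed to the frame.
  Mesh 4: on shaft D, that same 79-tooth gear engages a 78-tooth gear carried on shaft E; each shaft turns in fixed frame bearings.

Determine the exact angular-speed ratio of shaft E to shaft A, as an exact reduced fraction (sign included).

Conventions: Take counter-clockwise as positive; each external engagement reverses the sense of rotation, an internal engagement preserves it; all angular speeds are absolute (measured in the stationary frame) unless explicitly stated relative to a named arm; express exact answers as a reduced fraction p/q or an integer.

6/143

class = fixed-axis compound train [4 meshes; 4 ratios multiply, 4 sense flips]
mesh 1 [18T→53T]: running ratio 18/53, sense −
mesh 2 [53T→77T]: running ratio 18/77, sense +
mesh 3 [14T→79T]: running ratio 36/869, sense −
mesh 4 [79T→78T]: running ratio 6/143, sense +
ω_out/ω_in = 6/143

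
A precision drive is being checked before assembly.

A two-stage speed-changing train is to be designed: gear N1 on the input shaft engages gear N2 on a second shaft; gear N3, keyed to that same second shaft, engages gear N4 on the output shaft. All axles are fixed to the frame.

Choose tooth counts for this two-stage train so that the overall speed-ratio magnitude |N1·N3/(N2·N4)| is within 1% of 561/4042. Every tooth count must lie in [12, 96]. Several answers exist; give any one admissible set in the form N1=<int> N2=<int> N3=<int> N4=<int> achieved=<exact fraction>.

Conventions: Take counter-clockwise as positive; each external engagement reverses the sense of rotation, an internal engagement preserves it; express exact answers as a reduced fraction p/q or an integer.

class = fixed-axis compound train [2-stage, 561/4042 wanted]
target = 561/4042 in lowest terms: an exact hit needs N1·N3 = k·561 and N2·N4 = k·4042 for one integer k, every count in [12, 96]; additionally prefer no 1:1 stage (N1 ≠ N2, N3 ≠ N4)
k = 1: N1·N3 = 561 = 17·33, N2·N4 = 4042 = 43·94
achieved = 17·33/(43·94) = 561/4042; |achieved − target| = 0 ≤ 561/404200 ✓

N1=17 N2=43 N3=33 N4=94 achieved=561/4042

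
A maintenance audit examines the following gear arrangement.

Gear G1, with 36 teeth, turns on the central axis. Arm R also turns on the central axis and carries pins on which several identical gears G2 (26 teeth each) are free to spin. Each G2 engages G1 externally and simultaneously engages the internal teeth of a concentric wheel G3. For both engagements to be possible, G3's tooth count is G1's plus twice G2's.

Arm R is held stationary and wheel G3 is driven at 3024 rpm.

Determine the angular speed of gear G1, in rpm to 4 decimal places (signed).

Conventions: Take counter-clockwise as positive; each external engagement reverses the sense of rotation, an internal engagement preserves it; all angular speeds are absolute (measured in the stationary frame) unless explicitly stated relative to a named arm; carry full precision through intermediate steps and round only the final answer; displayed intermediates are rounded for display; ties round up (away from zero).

planetary set (36T centre, 26T on arm, 88T internal) — Willis relation
normalise by the input: solve with ω_ring = 1, then scale by 3024 rpm
ring teeth: 36 + 2·26 = 88
36(ω_sun−ω_arm) = −88(ω_ring−ω_arm),  ω_arm = 0, ω_ring = 1
ω_sun = 0 − (88/36)(1−0) = -22/9
scale: ω_sun = -22/9 × 3024 rpm = -7392.0000 rpm

-7392.0000 rpm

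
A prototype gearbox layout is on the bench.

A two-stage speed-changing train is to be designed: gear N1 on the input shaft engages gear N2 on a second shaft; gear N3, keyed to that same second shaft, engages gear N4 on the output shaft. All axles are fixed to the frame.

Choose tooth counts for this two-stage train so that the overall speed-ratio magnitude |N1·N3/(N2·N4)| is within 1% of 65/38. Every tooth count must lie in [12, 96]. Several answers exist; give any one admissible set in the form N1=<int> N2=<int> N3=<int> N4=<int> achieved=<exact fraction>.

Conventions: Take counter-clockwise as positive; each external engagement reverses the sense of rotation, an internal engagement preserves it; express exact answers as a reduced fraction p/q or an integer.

topology: fixed-axis compound train — 2 stages, target 65/38
target = 65/38 in lowest terms: an exact hit needs N1·N3 = k·65 and N2·N4 = k·38 for one integer k, every count in [12, 96]; additionally prefer no 1:1 stage (N1 ≠ N2, N3 ≠ N4)
k = 1…5: no 1:1-free in-range split of k·65 and k·38 into factor pairs; take k = 6
k = 6: N1·N3 = 390 = 13·30, N2·N4 = 228 = 12·19
achieved = 13·30/(12·19) = 65/38; |achieved − target| = 0 ≤ 13/760 ✓

N1=13 N2=12 N3=30 N4=19 achieved=65/38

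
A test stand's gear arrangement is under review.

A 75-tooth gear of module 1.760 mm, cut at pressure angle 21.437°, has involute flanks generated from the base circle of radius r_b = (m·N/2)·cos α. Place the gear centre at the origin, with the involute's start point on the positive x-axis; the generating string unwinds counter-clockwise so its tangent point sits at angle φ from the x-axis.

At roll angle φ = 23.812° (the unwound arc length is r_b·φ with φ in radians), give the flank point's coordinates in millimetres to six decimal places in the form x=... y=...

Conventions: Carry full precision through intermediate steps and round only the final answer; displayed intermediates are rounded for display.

topology: single-mesh involute geometry — m = 1.760, N = 75
pitch radius r_p = m·N/2 = 1.760·75/2 = 66.000000
base radius r_b = r_p·cos α = 66.000000·cos 21.437° = 61.434120
roll angle φ = 23.812° = 0.41559780 rad
x = r_b·(cos φ + φ·sin φ) = 66.512713
y = r_b·(sin φ − φ·cos φ) = 1.444735

x=66.512713 y=1.444735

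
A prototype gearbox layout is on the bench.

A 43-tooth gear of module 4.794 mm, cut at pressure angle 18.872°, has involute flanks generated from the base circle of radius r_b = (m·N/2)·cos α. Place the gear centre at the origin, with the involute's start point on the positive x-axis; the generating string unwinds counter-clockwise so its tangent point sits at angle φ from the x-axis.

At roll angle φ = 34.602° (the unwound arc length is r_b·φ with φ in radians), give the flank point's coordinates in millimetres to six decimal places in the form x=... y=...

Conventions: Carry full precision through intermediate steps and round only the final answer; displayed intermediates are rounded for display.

x=113.726674 y=6.902890

class = single-mesh tooth geometry [base-circle involute, m = 4.794, 43T]
pitch radius r_p = m·N/2 = 4.794·43/2 = 103.071000
base radius r_b = r_p·cos α = 103.071000·cos 18.872° = 97.530268
roll angle φ = 34.602° = 0.60391883 rad
x = r_b·(cos φ + φ·sin φ) = 113.726674
y = r_b·(sin φ − φ·cos φ) = 6.902890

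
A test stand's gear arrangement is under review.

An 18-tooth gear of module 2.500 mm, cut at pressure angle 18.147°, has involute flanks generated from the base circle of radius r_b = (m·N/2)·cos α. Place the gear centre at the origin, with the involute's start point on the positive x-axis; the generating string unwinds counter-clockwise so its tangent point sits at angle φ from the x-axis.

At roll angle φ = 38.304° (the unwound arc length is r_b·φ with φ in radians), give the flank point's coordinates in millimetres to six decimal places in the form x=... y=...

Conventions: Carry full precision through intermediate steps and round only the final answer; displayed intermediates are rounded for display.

class = single-mesh tooth geometry [base-circle involute, m = 2.500, 18T]
pitch radius r_p = m·N/2 = 2.500·18/2 = 22.500000
base radius r_b = r_p·cos α = 22.500000·cos 18.147° = 21.380863
roll angle φ = 38.304° = 0.66853092 rad
x = r_b·(cos φ + φ·sin φ) = 25.638031
y = r_b·(sin φ − φ·cos φ) = 2.035789

x=25.638031 y=2.035789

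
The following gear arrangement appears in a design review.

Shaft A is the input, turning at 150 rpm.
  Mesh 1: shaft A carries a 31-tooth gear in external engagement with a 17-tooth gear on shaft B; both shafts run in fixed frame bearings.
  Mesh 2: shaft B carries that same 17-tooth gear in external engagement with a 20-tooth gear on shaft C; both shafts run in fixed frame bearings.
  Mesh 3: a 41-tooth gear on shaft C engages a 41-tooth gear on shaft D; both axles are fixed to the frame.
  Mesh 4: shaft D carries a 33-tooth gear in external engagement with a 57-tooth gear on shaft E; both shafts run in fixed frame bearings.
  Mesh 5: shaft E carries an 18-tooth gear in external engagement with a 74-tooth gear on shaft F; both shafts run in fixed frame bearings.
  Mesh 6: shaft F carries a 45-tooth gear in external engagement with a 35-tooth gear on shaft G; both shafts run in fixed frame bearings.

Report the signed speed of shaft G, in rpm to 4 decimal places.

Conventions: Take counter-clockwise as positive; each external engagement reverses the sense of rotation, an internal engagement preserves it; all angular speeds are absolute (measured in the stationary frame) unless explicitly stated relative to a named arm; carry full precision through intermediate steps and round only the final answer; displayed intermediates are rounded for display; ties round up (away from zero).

class = fixed-axis compound train [6 meshes; 6 ratios multiply, 6 sense flips]
mesh 1 [31T→17T]: ω = 150.0000×31/17 = 273.5294 rpm, sense flips to −
mesh 2 [17T→20T]: ω = 273.5294×17/20 = 232.5000 rpm, sense flips to +
mesh 3 [41T→41T]: ω = 232.5000×41/41 = 232.5000 rpm, sense flips to −
mesh 4 [33T→57T]: ω = 232.5000×33/57 = 134.6053 rpm, sense flips to +
mesh 5 [18T→74T]: ω = 134.6053×18/74 = 32.7418 rpm, sense flips to −
mesh 6 [45T→35T]: ω = 32.7418×45/35 = 42.0966 rpm, sense flips to +
signed output speed = +42.0966 rpm

+42.0966 rpm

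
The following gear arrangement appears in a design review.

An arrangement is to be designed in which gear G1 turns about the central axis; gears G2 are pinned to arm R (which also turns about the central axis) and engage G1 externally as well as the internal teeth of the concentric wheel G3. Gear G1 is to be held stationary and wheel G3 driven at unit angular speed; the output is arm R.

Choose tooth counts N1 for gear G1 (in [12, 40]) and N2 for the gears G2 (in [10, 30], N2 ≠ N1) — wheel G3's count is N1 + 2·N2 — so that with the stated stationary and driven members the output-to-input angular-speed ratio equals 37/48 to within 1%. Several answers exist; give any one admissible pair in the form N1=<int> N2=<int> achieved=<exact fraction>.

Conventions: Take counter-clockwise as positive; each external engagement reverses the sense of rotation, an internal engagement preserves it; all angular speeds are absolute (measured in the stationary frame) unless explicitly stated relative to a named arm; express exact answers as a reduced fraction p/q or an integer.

topology: planetary set — design target 37/48, arm = carrier (Willis)
Willis with ω_sun = 0: ω_arm/ω_ring = N3/(N1+N3); set equal to 37/48  ⇒  N3/N1 = (37/48)/(1 − 37/48) = 37/11
N3 = N1 + 2·N2  ⇒  N2/N1 = (N3/N1 − 1)/2 = (37/11 − 1)/2 = 13/11
smallest multiple with N1 ≥ 12 and N2 ≥ 10: k = 2  ⇒  N1 = 2·11 = 22, N2 = 2·13 = 26 (N1 ≤ 40, N2 ≤ 30, N2 ≠ N1 ✓), N3 = 22 + 2·26 = 74
check: N3/(N1+N3) with N1 = 22, N3 = 74 gives 37/48; |achieved − target| = 0 ≤ 37/4800 ✓

N1=22 N2=26 achieved=37/48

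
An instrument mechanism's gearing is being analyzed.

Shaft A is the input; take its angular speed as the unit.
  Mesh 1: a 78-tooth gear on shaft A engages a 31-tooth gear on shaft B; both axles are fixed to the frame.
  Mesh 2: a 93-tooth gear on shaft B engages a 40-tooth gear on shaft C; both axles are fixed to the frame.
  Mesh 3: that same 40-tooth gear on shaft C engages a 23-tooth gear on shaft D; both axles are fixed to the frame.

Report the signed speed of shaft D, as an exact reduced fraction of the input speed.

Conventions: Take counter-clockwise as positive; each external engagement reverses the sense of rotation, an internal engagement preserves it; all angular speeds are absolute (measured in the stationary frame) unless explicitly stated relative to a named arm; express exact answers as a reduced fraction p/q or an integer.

3-mesh fixed-axis compound train (all bearings frame-fixed)
mesh 1 [78T→31T]: |ω|/ω_in = 1×78/31 = 78/31, sense flips to −
mesh 2 [93T→40T]: |ω|/ω_in = (78/31)×93/40 = 117/20, sense flips to +
mesh 3 [40T→23T]: |ω|/ω_in = (117/20)×40/23 = 234/23, sense flips to −
signed output speed (× input speed) = -234/23

-234/23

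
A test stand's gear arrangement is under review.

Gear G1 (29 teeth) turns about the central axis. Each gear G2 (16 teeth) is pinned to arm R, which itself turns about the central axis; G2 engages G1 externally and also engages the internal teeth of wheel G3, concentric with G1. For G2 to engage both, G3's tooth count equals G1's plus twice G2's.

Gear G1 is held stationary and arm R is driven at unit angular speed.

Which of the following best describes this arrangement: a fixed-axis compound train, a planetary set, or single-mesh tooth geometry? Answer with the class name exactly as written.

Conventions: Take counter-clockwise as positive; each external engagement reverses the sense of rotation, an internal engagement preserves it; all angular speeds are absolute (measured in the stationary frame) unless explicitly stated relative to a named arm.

planetary set

topology: planetary set — G1 29T / G2 16T / G3 61T, arm = carrier (Willis)
classification: planetary set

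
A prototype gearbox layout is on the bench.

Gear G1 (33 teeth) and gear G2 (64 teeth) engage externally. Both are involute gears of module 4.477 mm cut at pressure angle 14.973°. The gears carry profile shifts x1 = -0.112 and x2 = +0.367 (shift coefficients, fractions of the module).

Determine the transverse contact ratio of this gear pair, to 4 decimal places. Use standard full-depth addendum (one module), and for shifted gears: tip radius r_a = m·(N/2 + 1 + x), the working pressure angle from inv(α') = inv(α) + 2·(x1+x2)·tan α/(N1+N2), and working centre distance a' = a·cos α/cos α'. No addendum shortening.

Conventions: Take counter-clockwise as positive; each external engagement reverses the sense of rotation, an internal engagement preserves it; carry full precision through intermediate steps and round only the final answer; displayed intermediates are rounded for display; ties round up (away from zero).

1.9943

recognized (one external pair, fixed centres): single-mesh tooth geometry, m = 4.477, N1 = 33, N2 = 64
base radii: r_b1 = 71.362425, r_b2 = 138.399855
tip radii: r_a1 = 77.846076, r_a2 = 149.384059
inv(α') = inv(14.973°) + 2·(-0.112+0.367)·tan α/(33+64) = 0.00752218  ⇒  α' = 16.02051°
a' = a·cos α / cos α' = 217.1345·cos 14.973°/cos 16.02051° = 218.238003
action lengths: √(r_a1²−r_b1²) = 31.103308, √(r_a2²−r_b2²) = 56.223457
base pitch p_b = π·m·cos α = 13.587374
CR = (31.103308 + 56.223457 − 218.238003·sin 16.02051°)/13.587374 = 1.994286
contact ratio ≈ 1.9943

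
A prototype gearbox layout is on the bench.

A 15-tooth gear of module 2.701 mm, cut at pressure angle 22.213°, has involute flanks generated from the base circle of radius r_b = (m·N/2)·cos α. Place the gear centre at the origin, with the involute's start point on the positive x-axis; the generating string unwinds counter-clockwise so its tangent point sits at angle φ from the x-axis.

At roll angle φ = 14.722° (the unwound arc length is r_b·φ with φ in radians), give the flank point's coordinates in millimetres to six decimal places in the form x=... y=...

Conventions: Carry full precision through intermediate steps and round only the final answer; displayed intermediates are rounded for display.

class = single-mesh tooth geometry [base-circle involute, m = 2.701, 15T]
pitch radius r_p = m·N/2 = 2.701·15/2 = 20.257500
base radius r_b = r_p·cos α = 20.257500·cos 22.213° = 18.754086
roll angle φ = 14.722° = 0.25694737 rad
x = r_b·(cos φ + φ·sin φ) = 19.362996
y = r_b·(sin φ − φ·cos φ) = 0.105351

x=19.362996 y=0.105351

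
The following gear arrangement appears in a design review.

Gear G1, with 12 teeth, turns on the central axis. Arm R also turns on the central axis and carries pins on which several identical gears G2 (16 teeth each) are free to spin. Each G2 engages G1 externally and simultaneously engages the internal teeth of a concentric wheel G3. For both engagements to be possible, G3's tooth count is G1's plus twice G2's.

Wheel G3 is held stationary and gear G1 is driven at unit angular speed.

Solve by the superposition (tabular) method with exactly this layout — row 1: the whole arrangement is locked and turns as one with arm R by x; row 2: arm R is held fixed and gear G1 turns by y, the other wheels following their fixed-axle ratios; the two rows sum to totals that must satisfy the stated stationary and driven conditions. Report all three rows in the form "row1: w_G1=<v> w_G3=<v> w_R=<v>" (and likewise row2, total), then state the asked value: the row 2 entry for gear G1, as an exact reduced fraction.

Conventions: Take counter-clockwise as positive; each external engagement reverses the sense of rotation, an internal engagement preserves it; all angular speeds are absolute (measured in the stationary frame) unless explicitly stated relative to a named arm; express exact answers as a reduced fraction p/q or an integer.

planetary set (12T centre, 16T on arm, 44T internal) — Willis relation
superposition row 1 [locked train]: every member turns x
row 2 — arm fixed, fixed-axis ratios: sun y, ring −(12/44)·y, arm 0
boundary: total ω_ring = x − (12/44)·y = 0 and total ω_sun = x + y = 1  ⇒  y = 11/14, x = 3/14
row 2 ring = −(12/44)·11/14 = -3/14
totals (row 1 + row 2): sun 3/14 + 11/14 = 1, ring 3/14 + (-3/14) = 0, arm 3/14 + 0 = 3/14
asked cell (row2, sun) = 11/14

row1: w_G1=3/14 w_G3=3/14 w_R=3/14
row2: w_G1=11/14 w_G3=-3/14 w_R=0
total: w_G1=1 w_G3=0 w_R=3/14
asked value: 11/14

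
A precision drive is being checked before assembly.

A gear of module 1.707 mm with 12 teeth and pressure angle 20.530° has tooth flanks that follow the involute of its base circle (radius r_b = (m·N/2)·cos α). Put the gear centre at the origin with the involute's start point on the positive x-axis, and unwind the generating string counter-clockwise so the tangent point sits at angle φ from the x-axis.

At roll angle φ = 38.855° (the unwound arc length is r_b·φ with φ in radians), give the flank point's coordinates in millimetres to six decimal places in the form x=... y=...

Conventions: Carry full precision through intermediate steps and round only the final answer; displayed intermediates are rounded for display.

class = single-mesh tooth geometry [base-circle involute, m = 1.707, 12T]
pitch radius r_p = m·N/2 = 1.707·12/2 = 10.242000
base radius r_b = r_p·cos α = 10.242000·cos 20.530° = 9.591517
roll angle φ = 38.855° = 0.67814768 rad
x = r_b·(cos φ + φ·sin φ) = 11.549848
y = r_b·(sin φ − φ·cos φ) = 0.951992

x=11.549848 y=0.951992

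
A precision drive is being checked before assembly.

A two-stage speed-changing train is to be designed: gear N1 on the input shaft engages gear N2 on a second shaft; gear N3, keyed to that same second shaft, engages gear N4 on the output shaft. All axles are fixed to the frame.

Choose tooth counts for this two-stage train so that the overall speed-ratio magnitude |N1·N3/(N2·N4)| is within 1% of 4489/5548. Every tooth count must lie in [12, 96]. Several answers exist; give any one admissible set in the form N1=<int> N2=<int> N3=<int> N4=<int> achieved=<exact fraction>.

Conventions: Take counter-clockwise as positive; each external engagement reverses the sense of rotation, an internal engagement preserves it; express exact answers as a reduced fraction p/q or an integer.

2-stage fixed-axis compound train for ratio 4489/5548
target = 4489/5548 in lowest terms: an exact hit needs N1·N3 = k·4489 and N2·N4 = k·5548 for one integer k, every count in [12, 96]; additionally prefer no 1:1 stage (N1 ≠ N2, N3 ≠ N4)
k = 1: N1·N3 = 4489 = 67·67, N2·N4 = 5548 = 73·76
achieved = 67·67/(73·76) = 4489/5548; |achieved − target| = 0 ≤ 4489/554800 ✓

N1=67 N2=73 N3=67 N4=76 achieved=4489/5548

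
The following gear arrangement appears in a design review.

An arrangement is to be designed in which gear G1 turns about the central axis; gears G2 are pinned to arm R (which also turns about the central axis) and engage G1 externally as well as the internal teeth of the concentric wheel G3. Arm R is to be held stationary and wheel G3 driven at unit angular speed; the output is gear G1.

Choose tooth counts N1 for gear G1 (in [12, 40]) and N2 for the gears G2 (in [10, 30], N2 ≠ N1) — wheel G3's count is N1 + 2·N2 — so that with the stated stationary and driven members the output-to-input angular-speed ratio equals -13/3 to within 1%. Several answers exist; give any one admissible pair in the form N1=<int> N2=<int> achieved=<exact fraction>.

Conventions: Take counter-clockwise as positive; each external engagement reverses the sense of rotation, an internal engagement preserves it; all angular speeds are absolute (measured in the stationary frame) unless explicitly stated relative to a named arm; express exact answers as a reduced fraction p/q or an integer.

design class (target -13/3): planetary set
Willis with ω_arm = 0: ω_sun/ω_ring = −N3/N1; set equal to -13/3  ⇒  N3/N1 = −(-13/3) = 13/3
N3 = N1 + 2·N2  ⇒  N2/N1 = (N3/N1 − 1)/2 = (13/3 − 1)/2 = 5/3
smallest multiple with N1 ≥ 12 and N2 ≥ 10: k = 4  ⇒  N1 = 4·3 = 12, N2 = 4·5 = 20 (N1 ≤ 40, N2 ≤ 30, N2 ≠ N1 ✓), N3 = 12 + 2·20 = 52
check: −N3/N1 with N1 = 12, N3 = 52 gives -13/3; |achieved − target| = 0 ≤ 13/300 ✓

N1=12 N2=20 achieved=-13/3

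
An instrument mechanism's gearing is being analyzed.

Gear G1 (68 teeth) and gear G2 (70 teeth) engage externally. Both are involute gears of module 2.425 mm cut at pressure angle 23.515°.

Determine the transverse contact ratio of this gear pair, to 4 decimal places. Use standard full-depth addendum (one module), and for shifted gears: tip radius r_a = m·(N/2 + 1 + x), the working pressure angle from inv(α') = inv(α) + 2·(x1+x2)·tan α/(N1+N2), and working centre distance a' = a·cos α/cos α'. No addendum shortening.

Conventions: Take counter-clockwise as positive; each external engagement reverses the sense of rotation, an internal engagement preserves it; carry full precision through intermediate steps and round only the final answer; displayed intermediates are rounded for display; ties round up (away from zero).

1.6268

topology: single-mesh involute geometry — m = 2.425, 68T/70T pair
base radii: r_b1 = 75.602993, r_b2 = 77.826611
tip radii: r_a1 = 84.875000, r_a2 = 87.300000
no profile shift: α' = α, a' = a
action lengths: √(r_a1²−r_b1²) = 38.573994, √(r_a2²−r_b2²) = 39.551342
base pitch p_b = π·m·cos α = 6.985700
CR = (38.573994 + 39.551342 − 167.325000·sin 23.51500°)/6.985700 = 1.626820
contact ratio ≈ 1.6268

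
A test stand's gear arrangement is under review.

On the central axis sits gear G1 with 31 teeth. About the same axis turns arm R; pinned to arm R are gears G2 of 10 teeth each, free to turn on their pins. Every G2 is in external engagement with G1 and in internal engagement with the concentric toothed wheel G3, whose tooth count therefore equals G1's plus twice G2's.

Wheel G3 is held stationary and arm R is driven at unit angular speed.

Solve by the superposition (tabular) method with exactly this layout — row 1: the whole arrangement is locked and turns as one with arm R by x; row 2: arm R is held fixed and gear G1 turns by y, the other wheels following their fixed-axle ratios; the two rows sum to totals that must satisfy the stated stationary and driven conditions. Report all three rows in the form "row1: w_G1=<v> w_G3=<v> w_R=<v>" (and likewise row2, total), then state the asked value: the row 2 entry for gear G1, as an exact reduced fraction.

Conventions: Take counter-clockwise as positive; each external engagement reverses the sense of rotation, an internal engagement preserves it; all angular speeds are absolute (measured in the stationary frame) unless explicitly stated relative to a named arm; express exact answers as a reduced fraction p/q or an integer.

row1: w_G1=1 w_G3=1 w_R=1
row2: w_G1=51/31 w_G3=-1 w_R=0
total: w_G1=82/31 w_G3=0 w_R=1
asked value: 51/31

planetary set (31T centre, 10T on arm, 51T internal) — Willis relation
row 1 — lock + rotate with arm: ω_sun = ω_ring = ω_arm = x
row 2: sun turns y, ring = −(31/51)·y, arm 0
boundary: total ω_ring = x − (31/51)·y = 0 and total ω_arm = x = 1  ⇒  y = 51/31, x = 1
row 2 ring = −(31/51)·51/31 = -1
totals (row 1 + row 2): sun 1 + 51/31 = 82/31, ring 1 + (-1) = 0, arm 1 + 0 = 1
asked cell (row2, sun) = 51/31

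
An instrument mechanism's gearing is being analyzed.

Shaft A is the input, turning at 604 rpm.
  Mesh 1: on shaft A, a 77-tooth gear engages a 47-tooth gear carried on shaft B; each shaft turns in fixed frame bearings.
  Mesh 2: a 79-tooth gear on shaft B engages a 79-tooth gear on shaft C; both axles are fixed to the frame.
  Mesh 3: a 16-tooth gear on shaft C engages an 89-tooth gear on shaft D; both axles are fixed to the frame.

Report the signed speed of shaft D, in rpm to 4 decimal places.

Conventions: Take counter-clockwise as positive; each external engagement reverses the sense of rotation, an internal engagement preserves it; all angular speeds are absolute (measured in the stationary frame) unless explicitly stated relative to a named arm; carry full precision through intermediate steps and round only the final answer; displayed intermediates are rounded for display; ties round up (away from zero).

-177.8934 rpm

class = fixed-axis compound train [3 meshes; 3 ratios multiply, 3 sense flips]
mesh 1 [77T→47T]: ω = 604.0000×77/47 = 989.5319 rpm, sense flips to −
mesh 2 [79T→79T]: ω = 989.5319×79/79 = 989.5319 rpm, sense flips to +
mesh 3 [16T→89T]: ω = 989.5319×16/89 = 177.8934 rpm, sense flips to −
signed output speed = -177.8934 rpm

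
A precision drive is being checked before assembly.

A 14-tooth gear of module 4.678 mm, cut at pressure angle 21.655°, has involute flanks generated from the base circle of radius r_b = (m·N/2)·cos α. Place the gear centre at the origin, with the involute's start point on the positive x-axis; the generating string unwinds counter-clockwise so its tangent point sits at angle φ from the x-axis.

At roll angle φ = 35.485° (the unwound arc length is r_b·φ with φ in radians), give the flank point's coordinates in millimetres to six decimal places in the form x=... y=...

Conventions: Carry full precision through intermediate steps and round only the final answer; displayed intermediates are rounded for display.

x=35.723918 y=2.318816

class = single-mesh tooth geometry [base-circle involute, m = 4.678, 14T]
pitch radius r_p = m·N/2 = 4.678·14/2 = 32.746000
base radius r_b = r_p·cos α = 32.746000·cos 21.655° = 30.434875
roll angle φ = 35.485° = 0.61933009 rad
x = r_b·(cos φ + φ·sin φ) = 35.723918
y = r_b·(sin φ − φ·cos φ) = 2.318816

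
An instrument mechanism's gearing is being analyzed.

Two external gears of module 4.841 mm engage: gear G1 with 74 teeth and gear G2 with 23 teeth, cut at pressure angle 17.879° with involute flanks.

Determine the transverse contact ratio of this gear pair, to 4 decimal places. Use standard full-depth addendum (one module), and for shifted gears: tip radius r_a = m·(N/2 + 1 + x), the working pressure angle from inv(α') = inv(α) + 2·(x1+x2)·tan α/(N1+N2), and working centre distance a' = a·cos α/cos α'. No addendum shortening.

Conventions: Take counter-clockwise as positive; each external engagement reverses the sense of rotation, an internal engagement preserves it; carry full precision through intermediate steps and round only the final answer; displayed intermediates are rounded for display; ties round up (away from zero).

topology: single-mesh involute geometry — m = 4.841, 74T/23T pair
base radii: r_b1 = 170.466901, r_b2 = 52.982956
tip radii: r_a1 = 183.958000, r_a2 = 60.512500
no profile shift: α' = α, a' = a
action lengths: √(r_a1²−r_b1²) = 69.148979, √(r_a2²−r_b2²) = 29.233013
base pitch p_b = π·m·cos α = 14.473988
CR = (69.148979 + 29.233013 − 234.788500·sin 17.87900°)/14.473988 = 1.817059
contact ratio ≈ 1.8171

1.8171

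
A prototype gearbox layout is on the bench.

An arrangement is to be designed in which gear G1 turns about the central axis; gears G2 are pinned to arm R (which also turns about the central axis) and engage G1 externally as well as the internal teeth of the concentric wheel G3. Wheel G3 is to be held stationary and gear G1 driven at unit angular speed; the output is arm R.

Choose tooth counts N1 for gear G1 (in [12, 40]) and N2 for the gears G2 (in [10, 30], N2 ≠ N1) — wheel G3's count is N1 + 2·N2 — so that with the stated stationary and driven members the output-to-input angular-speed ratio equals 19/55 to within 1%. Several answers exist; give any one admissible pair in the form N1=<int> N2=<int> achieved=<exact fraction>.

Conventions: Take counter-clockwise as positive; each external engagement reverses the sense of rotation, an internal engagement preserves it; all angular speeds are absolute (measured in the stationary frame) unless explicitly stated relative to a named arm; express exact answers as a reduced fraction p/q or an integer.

design class (target 19/55): planetary set
Willis with ω_ring = 0: ω_arm/ω_sun = N1/(N1+N3); set equal to 19/55  ⇒  N3/N1 = 1/(19/55) − 1 = 36/19
N3 = N1 + 2·N2  ⇒  N2/N1 = (N3/N1 − 1)/2 = (36/19 − 1)/2 = 17/38
smallest multiple with N1 ≥ 12 and N2 ≥ 10: k = 1  ⇒  N1 = 1·38 = 38, N2 = 1·17 = 17 (N1 ≤ 40, N2 ≤ 30, N2 ≠ N1 ✓), N3 = 38 + 2·17 = 72
check: N1/(N1+N3) with N1 = 38, N3 = 72 gives 19/55; |achieved − target| = 0 ≤ 19/5500 ✓

N1=38 N2=17 achieved=19/55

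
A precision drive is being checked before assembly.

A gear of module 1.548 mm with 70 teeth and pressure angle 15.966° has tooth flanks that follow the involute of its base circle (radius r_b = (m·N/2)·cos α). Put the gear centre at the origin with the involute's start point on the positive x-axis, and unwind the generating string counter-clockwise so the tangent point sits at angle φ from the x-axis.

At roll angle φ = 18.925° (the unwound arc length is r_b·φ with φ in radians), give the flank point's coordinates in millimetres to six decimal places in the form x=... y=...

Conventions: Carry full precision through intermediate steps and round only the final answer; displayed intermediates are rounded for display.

x=54.854499 y=0.618910

class = single-mesh tooth geometry [base-circle involute, m = 1.548, 70T]
pitch radius r_p = m·N/2 = 1.548·70/2 = 54.180000
base radius r_b = r_p·cos α = 54.180000·cos 15.966° = 52.090012
roll angle φ = 18.925° = 0.33030356 rad
x = r_b·(cos φ + φ·sin φ) = 54.854499
y = r_b·(sin φ − φ·cos φ) = 0.618910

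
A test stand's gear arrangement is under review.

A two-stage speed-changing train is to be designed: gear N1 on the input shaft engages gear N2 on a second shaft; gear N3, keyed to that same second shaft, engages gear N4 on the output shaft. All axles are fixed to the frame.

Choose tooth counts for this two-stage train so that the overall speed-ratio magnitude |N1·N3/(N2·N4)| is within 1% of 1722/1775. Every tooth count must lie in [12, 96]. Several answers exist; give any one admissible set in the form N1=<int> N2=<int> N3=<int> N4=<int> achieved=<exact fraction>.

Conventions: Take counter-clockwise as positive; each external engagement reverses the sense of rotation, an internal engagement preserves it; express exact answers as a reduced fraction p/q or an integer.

class = fixed-axis compound train [2-stage, 1722/1775 wanted]
target = 1722/1775 in lowest terms: an exact hit needs N1·N3 = k·1722 and N2·N4 = k·1775 for one integer k, every count in [12, 96]; additionally prefer no 1:1 stage (N1 ≠ N2, N3 ≠ N4)
k = 1: N1·N3 = 1722 = 21·82, N2·N4 = 1775 = 25·71
achieved = 21·82/(25·71) = 1722/1775; |achieved − target| = 0 ≤ 861/88750 ✓

N1=21 N2=25 N3=82 N4=71 achieved=1722/1775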